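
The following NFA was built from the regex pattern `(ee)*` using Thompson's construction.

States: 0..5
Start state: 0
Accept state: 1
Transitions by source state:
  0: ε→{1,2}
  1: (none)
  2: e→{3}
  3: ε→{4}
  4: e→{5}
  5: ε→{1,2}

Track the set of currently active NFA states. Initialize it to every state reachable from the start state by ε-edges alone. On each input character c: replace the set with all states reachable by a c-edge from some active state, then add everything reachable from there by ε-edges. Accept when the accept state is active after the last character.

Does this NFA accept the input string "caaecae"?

start: ε-closure({0}) = {0,1,2}
'c' @ 1: {}  — state set empty
rest 'aaecae' ignored (set empty)
end set {} — state 1 not in

Answer: REJECT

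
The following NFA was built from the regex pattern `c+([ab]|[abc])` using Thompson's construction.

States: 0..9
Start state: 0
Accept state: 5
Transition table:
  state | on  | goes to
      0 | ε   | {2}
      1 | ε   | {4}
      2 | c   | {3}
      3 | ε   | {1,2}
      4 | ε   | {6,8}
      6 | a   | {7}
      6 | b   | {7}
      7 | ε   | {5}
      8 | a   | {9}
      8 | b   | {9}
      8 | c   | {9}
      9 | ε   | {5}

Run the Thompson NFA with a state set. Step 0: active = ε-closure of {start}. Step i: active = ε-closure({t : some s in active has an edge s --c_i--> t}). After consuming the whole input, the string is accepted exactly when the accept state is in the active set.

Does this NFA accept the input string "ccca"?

initial (ε-close {0}): {0,2}
'c' @ 1: {1,2,3,4,6,8}
'c' @ 2: {1,2,3,4,5,6,8,9}  [accepting]
'c' @ 3: {1,2,3,4,5,6,8,9}  [accepting]
'a' @ 4: {5,7,9}  [accepting]
end set {5,7,9} — state 5 in

Answer: ACCEPT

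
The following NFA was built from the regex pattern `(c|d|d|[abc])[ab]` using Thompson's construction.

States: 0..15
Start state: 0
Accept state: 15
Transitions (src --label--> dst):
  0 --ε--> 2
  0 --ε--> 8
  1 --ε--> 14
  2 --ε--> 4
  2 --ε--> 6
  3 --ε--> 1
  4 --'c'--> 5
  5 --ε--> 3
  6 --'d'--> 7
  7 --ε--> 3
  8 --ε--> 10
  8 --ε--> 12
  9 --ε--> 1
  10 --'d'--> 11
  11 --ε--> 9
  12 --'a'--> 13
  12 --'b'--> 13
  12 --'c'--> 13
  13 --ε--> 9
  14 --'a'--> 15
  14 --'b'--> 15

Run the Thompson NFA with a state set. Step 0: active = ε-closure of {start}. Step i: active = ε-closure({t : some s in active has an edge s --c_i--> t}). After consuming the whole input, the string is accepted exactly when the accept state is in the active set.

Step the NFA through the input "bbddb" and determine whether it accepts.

initial (ε-close {0}): {0,2,4,6,8,10,12}
'b' @ 1: {1,9,13,14}
'b' @ 2: {15}  (accept∈set)
'd' @ 3: {}  — no active states
rest 'db' ignored (set empty)
final: {}; accept 15 not in set

Answer: REJECT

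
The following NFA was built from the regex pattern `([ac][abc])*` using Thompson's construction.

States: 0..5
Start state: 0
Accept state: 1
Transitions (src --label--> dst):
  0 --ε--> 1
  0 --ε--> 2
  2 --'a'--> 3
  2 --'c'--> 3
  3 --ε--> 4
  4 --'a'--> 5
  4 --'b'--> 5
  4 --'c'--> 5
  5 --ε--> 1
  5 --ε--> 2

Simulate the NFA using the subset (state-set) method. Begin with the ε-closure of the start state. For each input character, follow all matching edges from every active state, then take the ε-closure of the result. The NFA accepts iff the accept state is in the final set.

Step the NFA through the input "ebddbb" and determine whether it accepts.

Answer: REJECT

Derivation:
initial (ε-close {0}): {0,1,2}
'e' @ 1: {}  — no active states
rest 'bddbb' ignored (set empty)
end set {} — state 1 not in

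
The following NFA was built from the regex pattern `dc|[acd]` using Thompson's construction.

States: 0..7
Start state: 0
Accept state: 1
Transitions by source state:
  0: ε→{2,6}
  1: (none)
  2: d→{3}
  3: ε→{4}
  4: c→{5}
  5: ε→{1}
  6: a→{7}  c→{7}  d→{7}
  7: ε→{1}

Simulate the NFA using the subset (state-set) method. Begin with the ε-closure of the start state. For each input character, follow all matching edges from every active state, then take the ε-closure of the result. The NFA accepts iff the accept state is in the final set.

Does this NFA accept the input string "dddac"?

Answer: REJECT

Derivation:
start: ε-closure({0}) = {0,2,6}
'd' @ 1: {1,3,4,7}  [accepting]
'd' @ 2: {}  — state set empty
rest 'dac' ignored (set empty)
after full input: {}  (accept=1 not in)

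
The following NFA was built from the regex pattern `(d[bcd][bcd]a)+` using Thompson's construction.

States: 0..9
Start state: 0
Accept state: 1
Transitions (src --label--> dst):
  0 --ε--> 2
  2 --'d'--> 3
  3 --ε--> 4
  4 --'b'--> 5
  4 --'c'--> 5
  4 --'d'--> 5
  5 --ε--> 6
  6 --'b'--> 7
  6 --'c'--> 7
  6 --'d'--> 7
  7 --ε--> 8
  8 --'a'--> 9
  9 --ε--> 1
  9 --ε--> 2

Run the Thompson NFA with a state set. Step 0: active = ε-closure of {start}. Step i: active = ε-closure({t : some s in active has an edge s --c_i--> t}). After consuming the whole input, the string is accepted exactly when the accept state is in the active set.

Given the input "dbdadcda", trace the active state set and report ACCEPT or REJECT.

S₀ = ε-closure({0}) = {0,2}
'd' @ 1: {3,4}
'b' @ 2: {5,6}
'd' @ 3: {7,8}
'a' @ 4: {1,2,9}  ✓accept
'd' @ 5: {3,4}
'c' @ 6: {5,6}
'd' @ 7: {7,8}
'a' @ 8: {1,2,9}  ✓accept
final: {1,2,9}; accept 1 in set

Answer: ACCEPT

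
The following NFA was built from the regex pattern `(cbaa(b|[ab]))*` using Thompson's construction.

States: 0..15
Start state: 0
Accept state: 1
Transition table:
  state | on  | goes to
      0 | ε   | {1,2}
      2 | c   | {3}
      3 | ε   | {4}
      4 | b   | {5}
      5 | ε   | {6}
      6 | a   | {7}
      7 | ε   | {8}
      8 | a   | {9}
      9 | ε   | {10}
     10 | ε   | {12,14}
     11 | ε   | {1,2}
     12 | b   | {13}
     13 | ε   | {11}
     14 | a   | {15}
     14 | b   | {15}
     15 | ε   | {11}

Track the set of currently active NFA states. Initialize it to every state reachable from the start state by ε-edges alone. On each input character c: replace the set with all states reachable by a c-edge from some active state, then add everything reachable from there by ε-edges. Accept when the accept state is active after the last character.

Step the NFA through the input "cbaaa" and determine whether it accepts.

Answer: ACCEPT

Derivation:
start: ε-closure({0}) = {0,1,2}
'c' @ 1: {3,4}
'b' @ 2: {5,6}
'a' @ 3: {7,8}
'a' @ 4: {9,10,12,14}
'a' @ 5: {1,2,11,15}  ✓accept
final: {1,2,11,15}; accept 1 in set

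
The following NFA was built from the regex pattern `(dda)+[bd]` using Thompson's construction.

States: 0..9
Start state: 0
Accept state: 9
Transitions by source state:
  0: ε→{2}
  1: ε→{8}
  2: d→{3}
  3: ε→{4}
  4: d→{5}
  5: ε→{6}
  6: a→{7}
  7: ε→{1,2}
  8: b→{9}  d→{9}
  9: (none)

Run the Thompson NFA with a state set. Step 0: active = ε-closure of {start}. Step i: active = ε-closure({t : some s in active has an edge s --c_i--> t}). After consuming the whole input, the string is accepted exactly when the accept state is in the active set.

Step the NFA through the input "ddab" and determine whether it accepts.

initial (ε-close {0}): {0,2}
'd' @ 1: {3,4}
'd' @ 2: {5,6}
'a' @ 3: {1,2,7,8}
'b' @ 4: {9}  [accepting]
final: {9}; accept 9 in set

Answer: ACCEPT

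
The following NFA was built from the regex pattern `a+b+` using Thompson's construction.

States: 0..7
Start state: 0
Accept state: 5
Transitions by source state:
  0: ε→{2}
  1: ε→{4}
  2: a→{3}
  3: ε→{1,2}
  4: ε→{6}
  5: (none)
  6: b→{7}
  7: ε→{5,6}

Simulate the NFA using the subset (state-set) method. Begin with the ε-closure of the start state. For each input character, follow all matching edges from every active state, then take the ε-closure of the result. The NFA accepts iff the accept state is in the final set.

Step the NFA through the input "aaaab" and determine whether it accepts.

start: ε-closure({0}) = {0,2}
'a' @ 1: {1,2,3,4,6}
'a' @ 2: {1,2,3,4,6}
'a' @ 3: {1,2,3,4,6}
'a' @ 4: {1,2,3,4,6}
'b' @ 5: {5,6,7}  ✓accept
final: {5,6,7}; accept 5 in set

Answer: ACCEPT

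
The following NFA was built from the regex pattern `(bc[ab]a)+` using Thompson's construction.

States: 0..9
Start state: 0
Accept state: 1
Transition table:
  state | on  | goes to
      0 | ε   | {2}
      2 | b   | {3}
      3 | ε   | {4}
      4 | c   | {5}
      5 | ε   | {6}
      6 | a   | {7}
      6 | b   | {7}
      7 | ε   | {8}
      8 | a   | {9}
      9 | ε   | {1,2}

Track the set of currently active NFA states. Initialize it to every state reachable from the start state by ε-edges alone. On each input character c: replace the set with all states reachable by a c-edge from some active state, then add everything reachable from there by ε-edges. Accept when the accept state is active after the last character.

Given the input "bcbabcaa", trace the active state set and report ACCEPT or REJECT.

Answer: ACCEPT

Steps:
S₀ = ε-closure({0}) = {0,2}
'b' @ 1: {3,4}
'c' @ 2: {5,6}
'b' @ 3: {7,8}
'a' @ 4: {1,2,9}  [accepting]
'b' @ 5: {3,4}
'c' @ 6: {5,6}
'a' @ 7: {7,8}
'a' @ 8: {1,2,9}  [accepting]
final: {1,2,9}; accept 1 in set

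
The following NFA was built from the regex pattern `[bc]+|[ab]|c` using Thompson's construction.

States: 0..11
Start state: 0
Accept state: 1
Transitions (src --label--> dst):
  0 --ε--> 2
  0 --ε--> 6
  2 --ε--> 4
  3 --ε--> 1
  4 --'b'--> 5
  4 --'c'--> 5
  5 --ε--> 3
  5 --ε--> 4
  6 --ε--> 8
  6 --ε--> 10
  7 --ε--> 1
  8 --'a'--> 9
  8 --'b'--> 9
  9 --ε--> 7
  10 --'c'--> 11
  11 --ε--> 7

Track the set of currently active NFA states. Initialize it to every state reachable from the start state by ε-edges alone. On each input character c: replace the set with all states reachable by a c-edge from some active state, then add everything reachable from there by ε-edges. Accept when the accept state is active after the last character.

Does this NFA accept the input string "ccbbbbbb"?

start: ε-closure({0}) = {0,2,4,6,8,10}
'c' @ 1: {1,3,4,5,7,11}  [accepting]
'c' @ 2: {1,3,4,5}  [accepting]
'b' @ 3: {1,3,4,5}  [accepting]
'b' @ 4: {1,3,4,5}  [accepting]
'b' @ 5: {1,3,4,5}  [accepting]
'b' @ 6: {1,3,4,5}  [accepting]
'b' @ 7: {1,3,4,5}  [accepting]
'b' @ 8: {1,3,4,5}  [accepting]
final: {1,3,4,5}; accept 1 in set

Answer: ACCEPT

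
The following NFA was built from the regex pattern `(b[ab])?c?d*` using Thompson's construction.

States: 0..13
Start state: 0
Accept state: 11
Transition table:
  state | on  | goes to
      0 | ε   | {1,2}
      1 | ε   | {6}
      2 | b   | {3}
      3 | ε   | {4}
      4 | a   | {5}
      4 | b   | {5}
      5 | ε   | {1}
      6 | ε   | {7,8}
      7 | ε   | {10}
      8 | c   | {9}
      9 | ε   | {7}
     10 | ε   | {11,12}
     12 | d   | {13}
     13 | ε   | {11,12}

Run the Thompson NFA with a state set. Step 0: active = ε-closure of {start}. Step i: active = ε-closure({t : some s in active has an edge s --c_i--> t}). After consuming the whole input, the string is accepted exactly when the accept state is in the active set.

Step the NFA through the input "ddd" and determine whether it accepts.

Answer: ACCEPT

Steps:
start: ε-closure({0}) = {0,1,2,6,7,8,10,11,12}
'd' @ 1: {11,12,13}  (accept∈set)
'd' @ 2: {11,12,13}  (accept∈set)
'd' @ 3: {11,12,13}  (accept∈set)
end set {11,12,13} — state 11 in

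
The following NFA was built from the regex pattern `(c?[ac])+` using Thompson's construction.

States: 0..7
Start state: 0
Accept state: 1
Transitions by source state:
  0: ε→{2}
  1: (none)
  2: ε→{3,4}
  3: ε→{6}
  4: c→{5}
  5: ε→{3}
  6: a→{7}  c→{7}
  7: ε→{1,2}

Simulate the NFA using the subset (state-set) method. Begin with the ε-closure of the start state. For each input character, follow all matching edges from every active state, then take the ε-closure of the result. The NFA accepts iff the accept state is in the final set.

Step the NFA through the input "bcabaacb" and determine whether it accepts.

Answer: REJECT

Steps:
S₀ = ε-closure({0}) = {0,2,3,4,6}
'b' @ 1: {}  — no active states
rest 'cabaacb' ignored (set empty)
final: {}; accept 1 not in set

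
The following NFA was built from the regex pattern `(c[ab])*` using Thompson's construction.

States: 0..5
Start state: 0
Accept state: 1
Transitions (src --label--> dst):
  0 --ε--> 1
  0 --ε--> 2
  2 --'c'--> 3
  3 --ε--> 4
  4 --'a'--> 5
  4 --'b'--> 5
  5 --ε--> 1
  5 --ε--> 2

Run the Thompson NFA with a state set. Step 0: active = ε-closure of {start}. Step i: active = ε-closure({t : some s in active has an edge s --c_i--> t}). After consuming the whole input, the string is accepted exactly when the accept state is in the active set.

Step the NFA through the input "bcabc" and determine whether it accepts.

Answer: REJECT

Steps:
start: ε-closure({0}) = {0,1,2}
'b' @ 1: {}  — no active states
rest 'cabc' ignored (set empty)
end set {} — state 1 not in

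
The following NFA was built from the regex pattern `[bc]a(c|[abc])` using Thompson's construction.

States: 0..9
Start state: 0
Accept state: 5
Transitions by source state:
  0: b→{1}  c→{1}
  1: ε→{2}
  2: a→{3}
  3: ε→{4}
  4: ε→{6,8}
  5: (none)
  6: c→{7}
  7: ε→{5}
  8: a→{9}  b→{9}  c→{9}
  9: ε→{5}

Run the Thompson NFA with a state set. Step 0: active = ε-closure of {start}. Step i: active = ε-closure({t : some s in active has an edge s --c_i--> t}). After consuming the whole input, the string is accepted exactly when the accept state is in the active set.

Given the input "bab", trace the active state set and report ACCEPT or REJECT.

initial (ε-close {0}): {0}
'b' @ 1: {1,2}
'a' @ 2: {3,4,6,8}
'b' @ 3: {5,9}  ✓accept
after full input: {5,9}  (accept=5 in)

Answer: ACCEPT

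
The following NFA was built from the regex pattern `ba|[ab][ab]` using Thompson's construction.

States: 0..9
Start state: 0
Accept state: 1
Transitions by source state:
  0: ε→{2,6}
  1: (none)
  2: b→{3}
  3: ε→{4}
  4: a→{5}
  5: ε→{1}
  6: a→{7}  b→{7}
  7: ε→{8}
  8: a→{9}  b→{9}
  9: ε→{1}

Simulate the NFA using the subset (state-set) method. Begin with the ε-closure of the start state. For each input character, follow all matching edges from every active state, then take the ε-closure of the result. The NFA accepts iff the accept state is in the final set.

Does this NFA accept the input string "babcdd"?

start: ε-closure({0}) = {0,2,6}
'b' @ 1: {3,4,7,8}
'a' @ 2: {1,5,9}  ✓accept
'b' @ 3: {}  — state set empty
rest 'cdd' ignored (set empty)
after full input: {}  (accept=1 not in)

Answer: REJECT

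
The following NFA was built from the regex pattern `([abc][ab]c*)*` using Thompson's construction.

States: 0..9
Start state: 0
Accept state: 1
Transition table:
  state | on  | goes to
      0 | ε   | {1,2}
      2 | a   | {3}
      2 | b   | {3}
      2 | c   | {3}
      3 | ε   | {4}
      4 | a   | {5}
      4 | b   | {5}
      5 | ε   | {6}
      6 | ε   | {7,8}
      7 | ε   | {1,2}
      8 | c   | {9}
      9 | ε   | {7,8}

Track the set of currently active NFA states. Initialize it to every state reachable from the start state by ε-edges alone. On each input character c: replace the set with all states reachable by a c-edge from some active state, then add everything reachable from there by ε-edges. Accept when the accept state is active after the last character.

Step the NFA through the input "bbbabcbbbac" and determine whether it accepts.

initial (ε-close {0}): {0,1,2}
'b' @ 1: {3,4}
'b' @ 2: {1,2,5,6,7,8}  (accept∈set)
'b' @ 3: {3,4}
'a' @ 4: {1,2,5,6,7,8}  (accept∈set)
'b' @ 5: {3,4}
'c' @ 6: {}  — no active states
rest 'bbbac' ignored (set empty)
final: {}; accept 1 not in set

Answer: REJECT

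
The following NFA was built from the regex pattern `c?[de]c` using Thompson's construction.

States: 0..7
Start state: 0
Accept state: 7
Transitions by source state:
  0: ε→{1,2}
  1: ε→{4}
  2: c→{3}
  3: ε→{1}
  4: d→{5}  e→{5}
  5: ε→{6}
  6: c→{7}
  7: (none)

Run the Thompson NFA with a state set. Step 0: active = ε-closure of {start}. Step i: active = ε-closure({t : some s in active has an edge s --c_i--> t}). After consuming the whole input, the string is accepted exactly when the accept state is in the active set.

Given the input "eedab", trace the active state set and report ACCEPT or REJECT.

S₀ = ε-closure({0}) = {0,1,2,4}
'e' @ 1: {5,6}
'e' @ 2: {}  — no active states
rest 'dab' ignored (set empty)
final: {}; accept 7 not in set

Answer: REJECT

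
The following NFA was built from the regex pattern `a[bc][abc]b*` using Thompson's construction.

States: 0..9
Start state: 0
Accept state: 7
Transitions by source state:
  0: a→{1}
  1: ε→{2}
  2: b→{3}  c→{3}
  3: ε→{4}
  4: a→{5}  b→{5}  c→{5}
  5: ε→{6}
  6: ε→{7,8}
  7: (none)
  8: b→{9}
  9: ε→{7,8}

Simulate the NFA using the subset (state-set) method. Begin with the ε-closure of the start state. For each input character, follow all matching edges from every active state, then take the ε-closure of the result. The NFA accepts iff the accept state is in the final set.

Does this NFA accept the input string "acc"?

S₀ = ε-closure({0}) = {0}
'a' @ 1: {1,2}
'c' @ 2: {3,4}
'c' @ 3: {5,6,7,8}  ✓accept
after full input: {5,6,7,8}  (accept=7 in)

Answer: ACCEPT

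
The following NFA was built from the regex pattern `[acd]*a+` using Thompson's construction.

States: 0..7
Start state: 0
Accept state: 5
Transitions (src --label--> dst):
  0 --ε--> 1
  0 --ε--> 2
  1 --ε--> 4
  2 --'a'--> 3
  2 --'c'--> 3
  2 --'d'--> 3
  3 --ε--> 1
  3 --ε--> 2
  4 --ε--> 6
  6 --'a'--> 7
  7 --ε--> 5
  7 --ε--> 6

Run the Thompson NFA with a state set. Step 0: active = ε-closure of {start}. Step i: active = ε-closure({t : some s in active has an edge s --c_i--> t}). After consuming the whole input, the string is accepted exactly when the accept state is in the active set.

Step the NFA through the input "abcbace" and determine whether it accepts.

initial (ε-close {0}): {0,1,2,4,6}
'a' @ 1: {1,2,3,4,5,6,7}  [accepting]
'b' @ 2: {}  — dead — no transitions
rest 'cbace' ignored (set empty)
final: {}; accept 5 not in set

Answer: REJECT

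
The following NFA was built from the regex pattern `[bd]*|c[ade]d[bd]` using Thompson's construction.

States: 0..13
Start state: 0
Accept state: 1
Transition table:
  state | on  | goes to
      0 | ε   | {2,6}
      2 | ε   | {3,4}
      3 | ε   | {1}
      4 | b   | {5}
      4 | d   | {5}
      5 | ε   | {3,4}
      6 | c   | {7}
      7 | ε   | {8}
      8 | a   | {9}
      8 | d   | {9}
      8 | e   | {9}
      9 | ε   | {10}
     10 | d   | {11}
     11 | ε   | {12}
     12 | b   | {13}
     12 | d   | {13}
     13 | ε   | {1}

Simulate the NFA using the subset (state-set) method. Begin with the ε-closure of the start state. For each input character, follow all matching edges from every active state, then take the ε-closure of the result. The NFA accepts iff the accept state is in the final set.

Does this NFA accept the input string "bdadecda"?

Answer: REJECT

Steps:
initial (ε-close {0}): {0,1,2,3,4,6}
'b' @ 1: {1,3,4,5}  [accepting]
'd' @ 2: {1,3,4,5}  [accepting]
'a' @ 3: {}  — dead — no transitions
rest 'decda' ignored (set empty)
final: {}; accept 1 not in set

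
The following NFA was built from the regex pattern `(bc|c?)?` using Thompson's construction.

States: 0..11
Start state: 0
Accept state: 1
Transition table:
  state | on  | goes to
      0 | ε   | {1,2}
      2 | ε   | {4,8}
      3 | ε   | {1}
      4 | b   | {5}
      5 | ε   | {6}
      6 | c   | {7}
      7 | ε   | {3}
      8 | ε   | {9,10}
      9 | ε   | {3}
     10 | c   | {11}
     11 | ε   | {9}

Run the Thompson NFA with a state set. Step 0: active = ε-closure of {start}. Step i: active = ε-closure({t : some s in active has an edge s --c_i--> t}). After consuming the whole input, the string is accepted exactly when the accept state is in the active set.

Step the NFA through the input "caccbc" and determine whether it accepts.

start: ε-closure({0}) = {0,1,2,3,4,8,9,10}
'c' @ 1: {1,3,9,11}  ✓accept
'a' @ 2: {}  — no active states
rest 'ccbc' ignored (set empty)
end set {} — state 1 not in

Answer: REJECT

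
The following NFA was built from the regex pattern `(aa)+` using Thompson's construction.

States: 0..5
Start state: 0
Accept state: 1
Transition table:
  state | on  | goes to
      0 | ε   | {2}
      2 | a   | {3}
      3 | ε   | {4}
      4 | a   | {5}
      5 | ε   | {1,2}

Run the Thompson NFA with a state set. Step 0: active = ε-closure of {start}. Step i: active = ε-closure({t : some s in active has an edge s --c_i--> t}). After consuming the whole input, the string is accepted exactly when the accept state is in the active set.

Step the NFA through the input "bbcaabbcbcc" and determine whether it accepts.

S₀ = ε-closure({0}) = {0,2}
'b' @ 1: {}  — no active states
rest 'bcaabbcbcc' ignored (set empty)
after full input: {}  (accept=1 not in)

Answer: REJECT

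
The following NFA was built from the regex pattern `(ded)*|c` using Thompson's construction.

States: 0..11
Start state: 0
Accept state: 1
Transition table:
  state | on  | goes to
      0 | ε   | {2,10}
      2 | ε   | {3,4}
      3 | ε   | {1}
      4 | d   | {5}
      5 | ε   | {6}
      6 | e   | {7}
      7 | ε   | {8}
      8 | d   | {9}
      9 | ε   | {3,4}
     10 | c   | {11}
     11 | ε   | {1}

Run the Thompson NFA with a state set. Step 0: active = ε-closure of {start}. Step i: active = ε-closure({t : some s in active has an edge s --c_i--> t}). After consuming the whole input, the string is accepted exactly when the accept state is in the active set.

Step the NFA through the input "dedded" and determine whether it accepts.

S₀ = ε-closure({0}) = {0,1,2,3,4,10}
'd' @ 1: {5,6}
'e' @ 2: {7,8}
'd' @ 3: {1,3,4,9}  [accepting]
'd' @ 4: {5,6}
'e' @ 5: {7,8}
'd' @ 6: {1,3,4,9}  [accepting]
final: {1,3,4,9}; accept 1 in set

Answer: ACCEPT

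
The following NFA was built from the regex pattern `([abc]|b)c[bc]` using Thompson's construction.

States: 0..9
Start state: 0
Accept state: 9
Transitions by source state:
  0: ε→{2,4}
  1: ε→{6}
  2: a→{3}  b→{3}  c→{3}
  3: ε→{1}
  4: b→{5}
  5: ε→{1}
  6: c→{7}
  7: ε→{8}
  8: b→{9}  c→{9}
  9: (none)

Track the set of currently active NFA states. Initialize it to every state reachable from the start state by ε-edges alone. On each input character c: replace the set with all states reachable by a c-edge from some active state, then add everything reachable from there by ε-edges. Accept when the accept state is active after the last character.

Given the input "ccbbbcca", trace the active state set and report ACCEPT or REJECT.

Answer: REJECT

Trace:
initial (ε-close {0}): {0,2,4}
'c' @ 1: {1,3,6}
'c' @ 2: {7,8}
'b' @ 3: {9}  (accept∈set)
'b' @ 4: {}  — state set empty
rest 'bcca' ignored (set empty)
end set {} — state 9 not in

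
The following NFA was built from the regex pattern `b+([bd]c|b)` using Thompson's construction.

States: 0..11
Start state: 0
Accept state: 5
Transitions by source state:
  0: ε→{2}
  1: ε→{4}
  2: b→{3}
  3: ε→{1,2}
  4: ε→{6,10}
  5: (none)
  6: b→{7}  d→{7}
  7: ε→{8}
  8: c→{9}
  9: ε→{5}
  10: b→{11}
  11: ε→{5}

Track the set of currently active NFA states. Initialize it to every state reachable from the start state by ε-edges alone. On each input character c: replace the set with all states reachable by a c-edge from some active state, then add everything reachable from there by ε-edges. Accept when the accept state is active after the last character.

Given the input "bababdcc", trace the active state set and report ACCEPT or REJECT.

Answer: REJECT

Steps:
initial (ε-close {0}): {0,2}
'b' @ 1: {1,2,3,4,6,10}
'a' @ 2: {}  — dead — no transitions
rest 'babdcc' ignored (set empty)
after full input: {}  (accept=5 not in)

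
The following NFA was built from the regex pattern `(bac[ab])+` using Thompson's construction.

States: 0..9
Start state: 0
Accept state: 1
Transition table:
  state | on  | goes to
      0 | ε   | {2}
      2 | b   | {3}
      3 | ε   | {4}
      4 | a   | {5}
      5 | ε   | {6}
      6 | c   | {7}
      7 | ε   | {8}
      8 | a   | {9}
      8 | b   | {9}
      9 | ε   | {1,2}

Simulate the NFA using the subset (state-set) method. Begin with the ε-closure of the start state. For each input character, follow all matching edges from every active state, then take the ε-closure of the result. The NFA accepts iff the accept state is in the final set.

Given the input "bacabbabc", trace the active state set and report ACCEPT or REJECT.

Answer: REJECT

Trace:
start: ε-closure({0}) = {0,2}
'b' @ 1: {3,4}
'a' @ 2: {5,6}
'c' @ 3: {7,8}
'a' @ 4: {1,2,9}  ✓accept
'b' @ 5: {3,4}
'b' @ 6: {}  — no active states
rest 'abc' ignored (set empty)
end set {} — state 1 not in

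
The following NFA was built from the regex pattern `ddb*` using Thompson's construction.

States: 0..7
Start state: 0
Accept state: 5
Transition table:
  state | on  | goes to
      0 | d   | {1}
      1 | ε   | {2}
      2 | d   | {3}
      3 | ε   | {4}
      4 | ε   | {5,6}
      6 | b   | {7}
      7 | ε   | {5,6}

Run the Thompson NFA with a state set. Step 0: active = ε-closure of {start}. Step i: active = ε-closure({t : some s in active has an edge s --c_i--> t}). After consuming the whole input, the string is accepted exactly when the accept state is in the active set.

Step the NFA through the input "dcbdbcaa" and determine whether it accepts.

initial (ε-close {0}): {0}
'd' @ 1: {1,2}
'c' @ 2: {}  — state set empty
rest 'bdbcaa' ignored (set empty)
after full input: {}  (accept=5 not in)

Answer: REJECT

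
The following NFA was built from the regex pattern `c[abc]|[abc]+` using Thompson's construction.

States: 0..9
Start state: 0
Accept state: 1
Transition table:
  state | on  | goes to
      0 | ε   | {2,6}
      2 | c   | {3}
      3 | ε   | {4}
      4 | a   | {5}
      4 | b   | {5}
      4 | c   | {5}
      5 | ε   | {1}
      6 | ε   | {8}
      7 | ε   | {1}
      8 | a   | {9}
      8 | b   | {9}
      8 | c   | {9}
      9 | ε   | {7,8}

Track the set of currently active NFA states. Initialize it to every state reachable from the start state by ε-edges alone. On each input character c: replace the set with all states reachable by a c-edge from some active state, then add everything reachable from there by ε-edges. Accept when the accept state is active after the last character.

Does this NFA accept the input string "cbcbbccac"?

start: ε-closure({0}) = {0,2,6,8}
'c' @ 1: {1,3,4,7,8,9}  [accepting]
'b' @ 2: {1,5,7,8,9}  [accepting]
'c' @ 3: {1,7,8,9}  [accepting]
'b' @ 4: {1,7,8,9}  [accepting]
'b' @ 5: {1,7,8,9}  [accepting]
'c' @ 6: {1,7,8,9}  [accepting]
'c' @ 7: {1,7,8,9}  [accepting]
'a' @ 8: {1,7,8,9}  [accepting]
'c' @ 9: {1,7,8,9}  [accepting]
after full input: {1,7,8,9}  (accept=1 in)

Answer: ACCEPT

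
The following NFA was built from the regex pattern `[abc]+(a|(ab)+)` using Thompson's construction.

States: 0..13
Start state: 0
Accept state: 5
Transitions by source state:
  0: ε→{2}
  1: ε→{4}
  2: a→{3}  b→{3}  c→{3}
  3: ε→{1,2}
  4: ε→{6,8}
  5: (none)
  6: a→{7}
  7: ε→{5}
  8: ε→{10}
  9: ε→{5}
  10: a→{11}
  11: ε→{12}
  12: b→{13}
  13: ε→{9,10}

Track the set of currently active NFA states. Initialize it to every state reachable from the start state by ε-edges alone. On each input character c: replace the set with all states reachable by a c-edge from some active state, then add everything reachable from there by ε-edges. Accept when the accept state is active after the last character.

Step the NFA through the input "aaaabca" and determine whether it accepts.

start: ε-closure({0}) = {0,2}
'a' @ 1: {1,2,3,4,6,8,10}
'a' @ 2: {1,2,3,4,5,6,7,8,10,11,12}  ✓accept
'a' @ 3: {1,2,3,4,5,6,7,8,10,11,12}  ✓accept
'a' @ 4: {1,2,3,4,5,6,7,8,10,11,12}  ✓accept
'b' @ 5: {1,2,3,4,5,6,8,9,10,13}  ✓accept
'c' @ 6: {1,2,3,4,6,8,10}
'a' @ 7: {1,2,3,4,5,6,7,8,10,11,12}  ✓accept
final: {1,2,3,4,5,6,7,8,10,11,12}; accept 5 in set

Answer: ACCEPT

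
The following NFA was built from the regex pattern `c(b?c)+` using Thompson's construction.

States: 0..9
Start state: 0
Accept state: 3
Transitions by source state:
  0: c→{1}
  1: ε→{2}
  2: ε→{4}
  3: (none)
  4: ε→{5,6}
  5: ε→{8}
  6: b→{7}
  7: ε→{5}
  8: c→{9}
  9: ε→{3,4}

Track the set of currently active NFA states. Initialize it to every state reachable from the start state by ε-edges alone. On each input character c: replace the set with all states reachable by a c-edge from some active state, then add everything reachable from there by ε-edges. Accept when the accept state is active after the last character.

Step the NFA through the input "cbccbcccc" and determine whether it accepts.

Answer: ACCEPT

Steps:
initial (ε-close {0}): {0}
'c' @ 1: {1,2,4,5,6,8}
'b' @ 2: {5,7,8}
'c' @ 3: {3,4,5,6,8,9}  ✓accept
'c' @ 4: {3,4,5,6,8,9}  ✓accept
'b' @ 5: {5,7,8}
'c' @ 6: {3,4,5,6,8,9}  ✓accept
'c' @ 7: {3,4,5,6,8,9}  ✓accept
'c' @ 8: {3,4,5,6,8,9}  ✓accept
'c' @ 9: {3,4,5,6,8,9}  ✓accept
after full input: {3,4,5,6,8,9}  (accept=3 in)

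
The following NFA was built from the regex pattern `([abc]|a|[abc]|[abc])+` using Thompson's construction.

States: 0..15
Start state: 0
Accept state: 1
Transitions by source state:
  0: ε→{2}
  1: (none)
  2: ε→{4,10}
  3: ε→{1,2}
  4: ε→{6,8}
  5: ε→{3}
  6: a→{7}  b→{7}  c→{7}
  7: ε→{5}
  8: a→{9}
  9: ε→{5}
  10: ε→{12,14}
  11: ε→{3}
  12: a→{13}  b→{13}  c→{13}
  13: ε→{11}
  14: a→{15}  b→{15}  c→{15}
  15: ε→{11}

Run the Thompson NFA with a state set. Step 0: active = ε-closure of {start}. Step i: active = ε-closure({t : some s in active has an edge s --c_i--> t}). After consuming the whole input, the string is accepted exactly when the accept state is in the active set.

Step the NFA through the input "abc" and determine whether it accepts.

start: ε-closure({0}) = {0,2,4,6,8,10,12,14}
'a' @ 1: {1,2,3,4,5,6,7,8,9,10,11,12,13,14,15}  (accept∈set)
'b' @ 2: {1,2,3,4,5,6,7,8,10,11,12,13,14,15}  (accept∈set)
'c' @ 3: {1,2,3,4,5,6,7,8,10,11,12,13,14,15}  (accept∈set)
end set {1,2,3,4,5,6,7,8,10,11,12,13,14,15} — state 1 in

Answer: ACCEPT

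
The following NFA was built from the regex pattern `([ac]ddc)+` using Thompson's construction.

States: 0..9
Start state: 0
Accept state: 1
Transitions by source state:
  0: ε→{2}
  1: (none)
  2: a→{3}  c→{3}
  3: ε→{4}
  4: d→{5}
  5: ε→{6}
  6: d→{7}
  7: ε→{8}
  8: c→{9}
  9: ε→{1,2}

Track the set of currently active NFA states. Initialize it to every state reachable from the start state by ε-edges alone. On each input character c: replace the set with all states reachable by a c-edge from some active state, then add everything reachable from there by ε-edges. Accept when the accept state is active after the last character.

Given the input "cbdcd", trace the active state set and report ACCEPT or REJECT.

S₀ = ε-closure({0}) = {0,2}
'c' @ 1: {3,4}
'b' @ 2: {}  — state set empty
rest 'dcd' ignored (set empty)
end set {} — state 1 not in

Answer: REJECT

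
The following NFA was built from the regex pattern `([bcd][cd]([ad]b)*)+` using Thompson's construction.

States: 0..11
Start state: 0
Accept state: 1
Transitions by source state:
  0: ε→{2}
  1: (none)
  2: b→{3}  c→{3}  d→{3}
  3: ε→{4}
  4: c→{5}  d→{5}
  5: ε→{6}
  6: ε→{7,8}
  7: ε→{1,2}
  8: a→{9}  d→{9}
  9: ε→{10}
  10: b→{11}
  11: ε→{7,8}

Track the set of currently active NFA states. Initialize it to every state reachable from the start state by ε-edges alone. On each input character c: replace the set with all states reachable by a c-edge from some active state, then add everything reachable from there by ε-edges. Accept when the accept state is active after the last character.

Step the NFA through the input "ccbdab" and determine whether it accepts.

initial (ε-close {0}): {0,2}
'c' @ 1: {3,4}
'c' @ 2: {1,2,5,6,7,8}  ✓accept
'b' @ 3: {3,4}
'd' @ 4: {1,2,5,6,7,8}  ✓accept
'a' @ 5: {9,10}
'b' @ 6: {1,2,7,8,11}  ✓accept
end set {1,2,7,8,11} — state 1 in

Answer: ACCEPT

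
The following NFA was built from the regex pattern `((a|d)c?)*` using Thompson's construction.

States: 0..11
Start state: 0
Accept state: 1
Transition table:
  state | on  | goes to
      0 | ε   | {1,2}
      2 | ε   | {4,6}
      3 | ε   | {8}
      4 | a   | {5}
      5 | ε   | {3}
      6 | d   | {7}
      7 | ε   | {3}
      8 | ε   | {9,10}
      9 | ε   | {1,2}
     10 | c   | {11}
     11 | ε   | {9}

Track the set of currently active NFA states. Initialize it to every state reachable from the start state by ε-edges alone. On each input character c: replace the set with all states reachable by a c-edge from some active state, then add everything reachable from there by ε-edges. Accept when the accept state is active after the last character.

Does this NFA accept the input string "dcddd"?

start: ε-closure({0}) = {0,1,2,4,6}
'd' @ 1: {1,2,3,4,6,7,8,9,10}  (accept∈set)
'c' @ 2: {1,2,4,6,9,11}  (accept∈set)
'd' @ 3: {1,2,3,4,6,7,8,9,10}  (accept∈set)
'd' @ 4: {1,2,3,4,6,7,8,9,10}  (accept∈set)
'd' @ 5: {1,2,3,4,6,7,8,9,10}  (accept∈set)
after full input: {1,2,3,4,6,7,8,9,10}  (accept=1 in)

Answer: ACCEPT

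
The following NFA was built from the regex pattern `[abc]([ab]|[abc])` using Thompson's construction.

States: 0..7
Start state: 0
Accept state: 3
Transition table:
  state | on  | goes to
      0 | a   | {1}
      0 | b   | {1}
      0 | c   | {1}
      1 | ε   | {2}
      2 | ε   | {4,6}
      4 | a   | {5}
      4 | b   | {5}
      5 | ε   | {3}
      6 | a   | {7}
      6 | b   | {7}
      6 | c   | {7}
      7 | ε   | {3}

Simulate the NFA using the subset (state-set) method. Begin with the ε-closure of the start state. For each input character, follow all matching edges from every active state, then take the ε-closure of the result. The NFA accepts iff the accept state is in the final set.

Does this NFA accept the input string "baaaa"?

Answer: REJECT

Trace:
start: ε-closure({0}) = {0}
'b' @ 1: {1,2,4,6}
'a' @ 2: {3,5,7}  [accepting]
'a' @ 3: {}  — no active states
rest 'aa' ignored (set empty)
final: {}; accept 3 not in set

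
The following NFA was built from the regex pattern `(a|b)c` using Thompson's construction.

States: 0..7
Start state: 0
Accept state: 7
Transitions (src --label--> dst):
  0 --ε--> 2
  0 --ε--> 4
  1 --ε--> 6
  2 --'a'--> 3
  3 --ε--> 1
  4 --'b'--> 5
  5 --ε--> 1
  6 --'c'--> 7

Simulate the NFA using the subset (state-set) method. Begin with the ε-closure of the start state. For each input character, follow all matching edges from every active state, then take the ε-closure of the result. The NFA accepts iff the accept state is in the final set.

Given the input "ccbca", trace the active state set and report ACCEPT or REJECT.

start: ε-closure({0}) = {0,2,4}
'c' @ 1: {}  — dead — no transitions
rest 'cbca' ignored (set empty)
after full input: {}  (accept=7 not in)

Answer: REJECT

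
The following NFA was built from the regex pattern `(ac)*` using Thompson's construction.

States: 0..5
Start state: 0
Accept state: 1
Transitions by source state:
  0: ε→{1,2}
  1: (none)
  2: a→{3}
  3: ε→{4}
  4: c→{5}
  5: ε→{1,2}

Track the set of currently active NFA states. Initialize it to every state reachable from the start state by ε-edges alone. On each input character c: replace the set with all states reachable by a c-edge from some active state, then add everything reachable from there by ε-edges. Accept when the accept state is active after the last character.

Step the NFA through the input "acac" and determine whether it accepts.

Answer: ACCEPT

Derivation:
initial (ε-close {0}): {0,1,2}
'a' @ 1: {3,4}
'c' @ 2: {1,2,5}  ✓accept
'a' @ 3: {3,4}
'c' @ 4: {1,2,5}  ✓accept
end set {1,2,5} — state 1 in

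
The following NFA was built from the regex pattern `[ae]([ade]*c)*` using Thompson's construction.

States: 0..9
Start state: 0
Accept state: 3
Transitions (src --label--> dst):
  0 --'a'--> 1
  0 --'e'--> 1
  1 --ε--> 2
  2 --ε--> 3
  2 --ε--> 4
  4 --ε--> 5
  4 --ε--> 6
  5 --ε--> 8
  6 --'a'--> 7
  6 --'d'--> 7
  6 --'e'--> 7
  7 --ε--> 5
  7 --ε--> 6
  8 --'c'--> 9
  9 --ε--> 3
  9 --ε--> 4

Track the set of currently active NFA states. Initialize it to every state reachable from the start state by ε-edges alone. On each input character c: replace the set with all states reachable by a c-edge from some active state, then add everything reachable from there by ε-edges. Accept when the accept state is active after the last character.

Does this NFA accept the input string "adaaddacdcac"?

Answer: ACCEPT

Steps:
S₀ = ε-closure({0}) = {0}
'a' @ 1: {1,2,3,4,5,6,8}  ✓accept
'd' @ 2: {5,6,7,8}
'a' @ 3: {5,6,7,8}
'a' @ 4: {5,6,7,8}
'd' @ 5: {5,6,7,8}
'd' @ 6: {5,6,7,8}
'a' @ 7: {5,6,7,8}
'c' @ 8: {3,4,5,6,8,9}  ✓accept
'd' @ 9: {5,6,7,8}
'c' @ 10: {3,4,5,6,8,9}  ✓accept
'a' @ 11: {5,6,7,8}
'c' @ 12: {3,4,5,6,8,9}  ✓accept
end set {3,4,5,6,8,9} — state 3 in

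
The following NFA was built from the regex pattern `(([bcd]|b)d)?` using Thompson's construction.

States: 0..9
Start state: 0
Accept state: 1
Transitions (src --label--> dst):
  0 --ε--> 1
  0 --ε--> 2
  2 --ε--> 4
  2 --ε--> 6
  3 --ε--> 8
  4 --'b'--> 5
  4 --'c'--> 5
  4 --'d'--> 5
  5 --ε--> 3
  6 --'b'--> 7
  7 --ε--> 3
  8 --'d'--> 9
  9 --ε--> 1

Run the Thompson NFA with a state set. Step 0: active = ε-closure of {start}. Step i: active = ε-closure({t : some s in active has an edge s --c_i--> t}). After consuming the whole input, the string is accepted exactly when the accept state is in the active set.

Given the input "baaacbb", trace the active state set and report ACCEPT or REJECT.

initial (ε-close {0}): {0,1,2,4,6}
'b' @ 1: {3,5,7,8}
'a' @ 2: {}  — state set empty
rest 'aacbb' ignored (set empty)
after full input: {}  (accept=1 not in)

Answer: REJECT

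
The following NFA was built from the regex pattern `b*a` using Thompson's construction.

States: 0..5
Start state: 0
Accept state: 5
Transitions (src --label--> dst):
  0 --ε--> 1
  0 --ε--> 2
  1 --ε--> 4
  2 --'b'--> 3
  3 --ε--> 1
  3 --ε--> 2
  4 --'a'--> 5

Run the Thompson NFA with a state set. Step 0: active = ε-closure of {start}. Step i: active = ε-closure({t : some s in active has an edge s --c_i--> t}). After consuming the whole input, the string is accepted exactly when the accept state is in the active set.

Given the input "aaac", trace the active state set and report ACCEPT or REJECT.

initial (ε-close {0}): {0,1,2,4}
'a' @ 1: {5}  (accept∈set)
'a' @ 2: {}  — state set empty
rest 'ac' ignored (set empty)
final: {}; accept 5 not in set

Answer: REJECT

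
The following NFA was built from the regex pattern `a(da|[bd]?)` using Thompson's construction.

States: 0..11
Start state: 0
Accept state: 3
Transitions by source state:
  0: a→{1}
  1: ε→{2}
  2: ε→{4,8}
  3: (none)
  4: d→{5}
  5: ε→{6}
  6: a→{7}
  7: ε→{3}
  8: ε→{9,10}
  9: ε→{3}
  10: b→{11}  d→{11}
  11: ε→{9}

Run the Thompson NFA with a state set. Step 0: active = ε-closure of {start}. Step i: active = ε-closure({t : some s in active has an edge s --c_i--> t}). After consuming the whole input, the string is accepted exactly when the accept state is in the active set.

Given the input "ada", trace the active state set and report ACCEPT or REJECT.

Answer: ACCEPT

Trace:
start: ε-closure({0}) = {0}
'a' @ 1: {1,2,3,4,8,9,10}  [accepting]
'd' @ 2: {3,5,6,9,11}  [accepting]
'a' @ 3: {3,7}  [accepting]
end set {3,7} — state 3 in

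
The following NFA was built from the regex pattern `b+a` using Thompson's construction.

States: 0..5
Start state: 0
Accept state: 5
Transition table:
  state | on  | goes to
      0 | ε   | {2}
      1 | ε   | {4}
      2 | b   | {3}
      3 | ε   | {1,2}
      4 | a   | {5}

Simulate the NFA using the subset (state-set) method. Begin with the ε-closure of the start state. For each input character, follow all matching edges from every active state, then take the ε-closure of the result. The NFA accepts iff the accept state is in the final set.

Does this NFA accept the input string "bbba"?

start: ε-closure({0}) = {0,2}
'b' @ 1: {1,2,3,4}
'b' @ 2: {1,2,3,4}
'b' @ 3: {1,2,3,4}
'a' @ 4: {5}  ✓accept
final: {5}; accept 5 in set

Answer: ACCEPT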